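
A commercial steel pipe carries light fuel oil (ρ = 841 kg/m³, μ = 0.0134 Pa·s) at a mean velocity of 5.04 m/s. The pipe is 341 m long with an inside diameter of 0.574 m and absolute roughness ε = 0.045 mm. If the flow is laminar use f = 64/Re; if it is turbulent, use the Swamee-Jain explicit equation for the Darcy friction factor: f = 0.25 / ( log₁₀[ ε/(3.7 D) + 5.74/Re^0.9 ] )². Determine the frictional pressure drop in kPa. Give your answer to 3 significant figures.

Reynolds number Re = ρVD/μ = 841 · 5.04 · 0.574 / 0.0134 = 1.816e+05.
Re > 4000 → turbulent. Relative roughness ε/D = 4.5e-05/0.574 = 7.84e-05. Swamee-Jain: f = 0.25/(log₁₀[7.84e-05/3.7 + 5.74/1.816e+05^0.9])² = 0.25/(log₁₀[2.12e-05 + 0.000106])² = 0.25/(-3.895)² = 0.01648.
Darcy-Weisbach: ΔP = f(L/D)(ρV²/2) = 0.01648·(341/0.574)·(841·5.04²/2) = 0.01648·594.1·1.068e+04 = 1.046e+05 Pa.
ΔP = 1.046e+05 Pa = 105 kPa.

ΔP ≈ 105 kPa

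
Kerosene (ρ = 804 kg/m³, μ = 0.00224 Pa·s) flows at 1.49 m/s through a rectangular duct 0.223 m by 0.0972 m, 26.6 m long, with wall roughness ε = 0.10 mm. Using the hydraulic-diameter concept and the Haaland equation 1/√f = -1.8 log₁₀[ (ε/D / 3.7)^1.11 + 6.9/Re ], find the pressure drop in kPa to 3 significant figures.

Hydraulic diameter D_h = 4A/P = 4·(0.223·0.0972)/(2·(0.223+0.0972)) = 0.0867/0.6404 = 0.1354 m.
Re = ρVD_h/μ = 804·1.49·0.1354/0.00224 = 7.241e+04.
ε/D_h = 0.0001/0.1354 = 0.000739; Haaland gives 1/√f = -1.8 log₁₀[7.82e-05+9.53e-05] = 6.769, so f = 0.02182.
ΔP = f(L/D_h)(ρV²/2) = 0.02182·26.6/0.1354·892.5 = 3827 Pa.
ΔP = 3.83 kPa.

ΔP ≈ 3.83 kPa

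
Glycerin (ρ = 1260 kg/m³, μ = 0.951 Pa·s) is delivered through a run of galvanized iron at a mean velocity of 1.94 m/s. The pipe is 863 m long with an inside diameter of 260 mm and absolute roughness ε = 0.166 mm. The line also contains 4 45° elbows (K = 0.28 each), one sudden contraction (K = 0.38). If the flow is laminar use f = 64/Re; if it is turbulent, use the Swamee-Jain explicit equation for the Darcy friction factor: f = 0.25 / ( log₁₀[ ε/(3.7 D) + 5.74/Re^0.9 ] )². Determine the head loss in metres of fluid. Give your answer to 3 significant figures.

Reynolds number Re = ρVD/μ = 1260 · 1.94 · 0.26 / 0.951 = 668.3.
Re < 2300 → laminar flow, so f = 64/Re = 64/668.3 = 0.09577 (the turbulent correlation is not needed).
Total minor-loss coefficient ΣK = 4·0.28 + 1·0.38 = 1.5.
ΔP = [f·L/D + ΣK]·(ρV²/2) = [0.09577·863/0.26 + 1.5]·(1260·1.94²/2) = [317.9 + 1.5]·2371 = 7.573e+05 Pa.
Head loss h_f = ΔP/(ρg) = 7.573e+05/(1260·9.81) = 61.3 m.

h_f ≈ 61.3 m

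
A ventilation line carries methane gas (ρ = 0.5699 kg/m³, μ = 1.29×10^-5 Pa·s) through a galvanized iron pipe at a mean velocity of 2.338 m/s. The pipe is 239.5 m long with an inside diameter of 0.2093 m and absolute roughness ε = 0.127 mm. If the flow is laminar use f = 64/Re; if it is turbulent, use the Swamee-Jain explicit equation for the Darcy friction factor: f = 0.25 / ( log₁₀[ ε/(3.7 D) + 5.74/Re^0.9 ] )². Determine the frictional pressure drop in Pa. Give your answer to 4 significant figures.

ΔP ≈ 47.79 Pa

Reynolds number Re = ρVD/μ = 0.5699 · 2.338 · 0.2093 / 1.29e-05 = 2.162e+04.
Re > 4000 → turbulent. Relative roughness ε/D = 0.000127/0.2093 = 0.000607. Swamee-Jain: f = 0.25/(log₁₀[0.000607/3.7 + 5.74/2.162e+04^0.9])² = 0.25/(log₁₀[0.000164 + 0.00072])² = 0.25/(-3.053)² = 0.02682.
Darcy-Weisbach: ΔP = f(L/D)(ρV²/2) = 0.02682·(239.5/0.2093)·(0.5699·2.338²/2) = 0.02682·1144·1.558 = 47.79 Pa.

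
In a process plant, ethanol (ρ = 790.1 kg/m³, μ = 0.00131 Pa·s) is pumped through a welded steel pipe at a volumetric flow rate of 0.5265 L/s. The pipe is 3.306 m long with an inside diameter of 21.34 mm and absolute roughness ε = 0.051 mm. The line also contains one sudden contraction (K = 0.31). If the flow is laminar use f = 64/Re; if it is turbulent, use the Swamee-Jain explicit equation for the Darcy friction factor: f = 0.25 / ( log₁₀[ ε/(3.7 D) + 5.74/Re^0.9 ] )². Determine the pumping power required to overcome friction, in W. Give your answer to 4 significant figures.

P ≈ 2.309 W

Q = 0.5265 L/s = 0.5265/1000 = 0.0005265 m³/s.
Cross-sectional area A = πD²/4 = π(0.02134)²/4 = 0.0003577 m²; mean velocity V = Q/A = 0.0005265/0.0003577 = 1.472 m/s.
Reynolds number Re = ρVD/μ = 790.1 · 1.472 · 0.02134 / 0.00131 = 1.895e+04.
Re > 4000 → turbulent. Relative roughness ε/D = 5.1e-05/0.02134 = 0.00239. Swamee-Jain: f = 0.25/(log₁₀[0.00239/3.7 + 5.74/1.895e+04^0.9])² = 0.25/(log₁₀[0.000646 + 0.000811])² = 0.25/(-2.837)² = 0.03107.
Total minor-loss coefficient ΣK = 1·0.31 = 0.31.
ΔP = [f·L/D + ΣK]·(ρV²/2) = [0.03107·3.306/0.02134 + 0.31]·(790.1·1.472²/2) = [4.814 + 0.31]·856 = 4386 Pa.
Pumping power P = QΔP = 0.0005265·4386 = 2.3093 W = 2.309 W.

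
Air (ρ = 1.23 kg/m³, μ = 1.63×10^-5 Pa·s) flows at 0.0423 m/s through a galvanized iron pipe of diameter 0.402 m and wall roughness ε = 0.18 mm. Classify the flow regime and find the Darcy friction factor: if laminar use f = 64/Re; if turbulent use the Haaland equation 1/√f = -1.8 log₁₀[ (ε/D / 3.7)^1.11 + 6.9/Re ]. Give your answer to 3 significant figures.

f ≈ 0.0499

Re = ρVD/μ = 1.23·0.0423·0.402/1.63e-05 = 1283.
Re < 2300 → laminar, so f = 64/Re = 0.04988 (roughness is irrelevant in laminar flow).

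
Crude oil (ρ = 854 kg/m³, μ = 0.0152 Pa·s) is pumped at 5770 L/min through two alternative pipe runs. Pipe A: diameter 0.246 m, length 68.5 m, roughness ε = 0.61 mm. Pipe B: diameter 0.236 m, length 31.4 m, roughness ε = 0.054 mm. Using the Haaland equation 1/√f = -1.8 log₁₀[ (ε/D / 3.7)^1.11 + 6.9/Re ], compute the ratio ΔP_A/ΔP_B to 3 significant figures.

ΔP_A/ΔP_B ≈ 2.14

Pipe A: V = Q/A = 0.09617/0.04753 = 2.023 m/s; Re = 2.796e+04; ε/D = 0.00248; Haaland → f = 0.029; ΔP_A = f(L/D)(ρV²/2) = 1.412e+04 Pa.
Pipe B: V = Q/A = 0.09617/0.04374 = 2.198 m/s; Re = 2.915e+04; ε/D = 0.000229; Haaland → f = 0.02397; ΔP_B = f(L/D)(ρV²/2) = 6582 Pa.
ΔP_A/ΔP_B = 1.412e+04/6582 = 2.14.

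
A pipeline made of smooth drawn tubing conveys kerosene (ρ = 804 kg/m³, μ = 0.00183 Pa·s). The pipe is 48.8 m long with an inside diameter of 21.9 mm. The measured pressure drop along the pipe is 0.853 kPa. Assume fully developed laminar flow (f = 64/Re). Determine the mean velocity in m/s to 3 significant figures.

V ≈ 0.143 m/s

For laminar flow, f = 64/Re with Re = ρVD/μ, so Darcy-Weisbach reduces to ΔP = 32μLV/D². Solving for V: V = ΔP·D²/(32μL) = 853·(0.0219)²/(32·0.00183·48.8) = 0.1432 m/s.
Check: Re = ρVD/μ = 804·0.1432·0.0219/0.00183 = 1377 < 2300, so the laminar assumption holds.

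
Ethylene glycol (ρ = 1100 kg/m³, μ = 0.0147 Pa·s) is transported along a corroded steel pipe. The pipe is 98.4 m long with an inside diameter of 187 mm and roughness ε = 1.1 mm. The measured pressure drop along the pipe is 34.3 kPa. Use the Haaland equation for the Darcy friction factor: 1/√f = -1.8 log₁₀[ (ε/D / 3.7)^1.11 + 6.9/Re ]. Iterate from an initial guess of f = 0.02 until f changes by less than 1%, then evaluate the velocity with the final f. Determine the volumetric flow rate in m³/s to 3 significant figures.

Q ≈ 0.0507 m³/s

Rearranging Darcy-Weisbach: V = √(2·ΔP·D/(f·L·ρ)). With ε/D = 0.0011/0.187 = 0.00588, iterate starting from f = 0.02:
  f = 0.02 → V = √(2·3.43e+04·0.187/(0.02·98.4·1100)) = 2.434 m/s; Re = ρVD/μ = 3.406e+04; f → 0.03414
  f = 0.03414 → V = 1.863 m/s; Re = 2.607e+04; f → 0.03476
  f = 0.03476 → V = 1.847 m/s; Re = 2.584e+04; f → 0.03478
Converged (Δf/f < 1%). With the final f = 0.03478: V = √(2·3.43e+04·0.187/(0.03478·98.4·1100)) = 1.846 m/s.
Q = V·A = 1.846·(π/4·0.187²) = 0.0507 m³/s = 0.0507 m³/s.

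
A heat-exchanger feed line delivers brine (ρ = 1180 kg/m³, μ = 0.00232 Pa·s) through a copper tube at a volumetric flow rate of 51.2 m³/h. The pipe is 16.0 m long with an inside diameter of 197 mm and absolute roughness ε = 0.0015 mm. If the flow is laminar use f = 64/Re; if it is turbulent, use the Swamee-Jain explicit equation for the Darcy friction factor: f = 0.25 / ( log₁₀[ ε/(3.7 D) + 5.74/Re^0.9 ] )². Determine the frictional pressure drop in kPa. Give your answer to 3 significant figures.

Q = 51.2 m³/h = 51.2/3600 = 0.01422 m³/s.
Cross-sectional area A = πD²/4 = π(0.197)²/4 = 0.03048 m²; mean velocity V = Q/A = 0.01422/0.03048 = 0.4666 m/s.
Reynolds number Re = ρVD/μ = 1180 · 0.4666 · 0.197 / 0.00232 = 4.675e+04.
Re > 4000 → turbulent. Relative roughness ε/D = 1.5e-06/0.197 = 7.61e-06. Swamee-Jain: f = 0.25/(log₁₀[7.61e-06/3.7 + 5.74/4.675e+04^0.9])² = 0.25/(log₁₀[2.06e-06 + 0.00036])² = 0.25/(-3.441)² = 0.02111.
Darcy-Weisbach: ΔP = f(L/D)(ρV²/2) = 0.02111·(16/0.197)·(1180·0.4666²/2) = 0.02111·81.22·128.5 = 220.2 Pa.
ΔP = 220.2 Pa = 0.220 kPa.

ΔP ≈ 0.220 kPa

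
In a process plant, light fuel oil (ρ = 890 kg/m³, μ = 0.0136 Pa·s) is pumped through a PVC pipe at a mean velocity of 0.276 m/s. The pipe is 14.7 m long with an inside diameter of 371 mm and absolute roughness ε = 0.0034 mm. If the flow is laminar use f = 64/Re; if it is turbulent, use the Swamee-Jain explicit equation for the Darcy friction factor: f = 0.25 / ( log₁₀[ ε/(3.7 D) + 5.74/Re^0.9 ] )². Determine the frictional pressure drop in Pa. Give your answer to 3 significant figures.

ΔP ≈ 46.6 Pa

Reynolds number Re = ρVD/μ = 890 · 0.276 · 0.371 / 0.0136 = 6701.
Re > 4000 → turbulent. Relative roughness ε/D = 3.4e-06/0.371 = 9.16e-06. Swamee-Jain: f = 0.25/(log₁₀[9.16e-06/3.7 + 5.74/6701^0.9])² = 0.25/(log₁₀[2.48e-06 + 0.00207])² = 0.25/(-2.684)² = 0.0347.
Darcy-Weisbach: ΔP = f(L/D)(ρV²/2) = 0.0347·(14.7/0.371)·(890·0.276²/2) = 0.0347·39.62·33.9 = 46.61 Pa.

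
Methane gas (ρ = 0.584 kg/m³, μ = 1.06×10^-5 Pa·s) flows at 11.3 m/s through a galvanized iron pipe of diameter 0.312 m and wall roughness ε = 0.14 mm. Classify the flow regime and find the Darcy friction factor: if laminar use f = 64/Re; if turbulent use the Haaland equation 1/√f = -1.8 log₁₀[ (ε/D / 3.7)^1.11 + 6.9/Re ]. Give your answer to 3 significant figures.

f ≈ 0.0184

Re = ρVD/μ = 0.584·11.3·0.312/1.06e-05 = 1.942e+05.
Re > 4000 → turbulent. ε/D = 0.00014/0.312 = 0.000449; Haaland: 1/√f = -1.8 log₁₀[4.5e-05 + 3.55e-05] = 7.37, so f = 0.01841.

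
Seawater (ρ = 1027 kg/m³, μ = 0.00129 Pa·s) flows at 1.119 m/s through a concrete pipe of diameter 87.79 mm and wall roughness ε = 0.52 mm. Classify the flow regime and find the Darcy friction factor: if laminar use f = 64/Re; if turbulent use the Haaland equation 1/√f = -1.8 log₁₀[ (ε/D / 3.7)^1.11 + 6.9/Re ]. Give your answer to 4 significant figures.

f ≈ 0.03302

Re = ρVD/μ = 1027·1.119·0.08779/0.00129 = 7.821e+04.
Re > 4000 → turbulent. ε/D = 0.00052/0.08779 = 0.00592; Haaland: 1/√f = -1.8 log₁₀[0.000789 + 8.82e-05] = 5.503, so f = 0.03302.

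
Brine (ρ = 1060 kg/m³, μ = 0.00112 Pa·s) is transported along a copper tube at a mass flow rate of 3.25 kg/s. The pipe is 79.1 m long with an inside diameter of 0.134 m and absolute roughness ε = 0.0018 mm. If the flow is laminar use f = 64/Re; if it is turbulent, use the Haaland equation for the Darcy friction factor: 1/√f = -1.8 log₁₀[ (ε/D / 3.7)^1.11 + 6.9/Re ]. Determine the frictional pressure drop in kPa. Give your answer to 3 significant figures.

A = πD²/4 = π(0.134)²/4 = 0.0141 m²; mean velocity V = ṁ/(ρA) = 3.25/(1060 · 0.0141) = 0.2174 m/s.
Reynolds number Re = ρVD/μ = 1060 · 0.2174 · 0.134 / 0.00112 = 2.757e+04.
Re > 4000 → turbulent. Relative roughness ε/D = 1.8e-06/0.134 = 1.34e-05. Haaland: 1/√f = -1.8 log₁₀[(1.34e-05/3.7)^1.11 + 6.9/2.757e+04] = -1.8 log₁₀[9.15e-07 + 0.00025] = 6.48, so f = 0.02381.
Darcy-Weisbach: ΔP = f(L/D)(ρV²/2) = 0.02381·(79.1/0.134)·(1060·0.2174²/2) = 0.02381·590.3·25.05 = 352.2 Pa.
ΔP = 352.2 Pa = 0.352 kPa.

ΔP ≈ 0.352 kPa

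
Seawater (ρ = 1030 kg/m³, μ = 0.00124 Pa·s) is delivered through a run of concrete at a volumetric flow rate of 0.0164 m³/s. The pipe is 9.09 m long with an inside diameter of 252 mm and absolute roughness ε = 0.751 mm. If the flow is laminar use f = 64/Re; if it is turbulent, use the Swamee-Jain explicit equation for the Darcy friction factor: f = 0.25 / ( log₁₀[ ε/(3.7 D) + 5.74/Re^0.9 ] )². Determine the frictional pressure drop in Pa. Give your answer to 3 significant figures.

ΔP ≈ 56.7 Pa

Cross-sectional area A = πD²/4 = π(0.252)²/4 = 0.04988 m²; mean velocity V = Q/A = 0.0164/0.04988 = 0.3288 m/s.
Reynolds number Re = ρVD/μ = 1030 · 0.3288 · 0.252 / 0.00124 = 6.883e+04.
Re > 4000 → turbulent. Relative roughness ε/D = 0.000751/0.252 = 0.00298. Swamee-Jain: f = 0.25/(log₁₀[0.00298/3.7 + 5.74/6.883e+04^0.9])² = 0.25/(log₁₀[0.000805 + 0.000254])² = 0.25/(-2.975)² = 0.02825.
Darcy-Weisbach: ΔP = f(L/D)(ρV²/2) = 0.02825·(9.09/0.252)·(1030·0.3288²/2) = 0.02825·36.07·55.68 = 56.74 Pa.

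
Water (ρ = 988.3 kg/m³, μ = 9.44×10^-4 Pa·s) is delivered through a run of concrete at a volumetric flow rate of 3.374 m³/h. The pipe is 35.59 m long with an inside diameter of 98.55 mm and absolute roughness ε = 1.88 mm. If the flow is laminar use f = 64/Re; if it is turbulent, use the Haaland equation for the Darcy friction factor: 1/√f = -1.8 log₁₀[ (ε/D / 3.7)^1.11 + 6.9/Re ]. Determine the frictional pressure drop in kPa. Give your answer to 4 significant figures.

Q = 3.374 m³/h = 3.374/3600 = 0.0009372 m³/s.
Cross-sectional area A = πD²/4 = π(0.09855)²/4 = 0.007628 m²; mean velocity V = Q/A = 0.0009372/0.007628 = 0.1229 m/s.
Reynolds number Re = ρVD/μ = 988.3 · 0.1229 · 0.09855 / 0.000944 = 1.268e+04.
Re > 4000 → turbulent. Relative roughness ε/D = 0.00188/0.09855 = 0.0191. Haaland: 1/√f = -1.8 log₁₀[(0.0191/3.7)^1.11 + 6.9/1.268e+04] = -1.8 log₁₀[0.00289 + 0.000544] = 4.436, so f = 0.05082.
Darcy-Weisbach: ΔP = f(L/D)(ρV²/2) = 0.05082·(35.59/0.09855)·(988.3·0.1229²/2) = 0.05082·361.1·7.46 = 136.9 Pa.
ΔP = 136.9 Pa = 0.1369 kPa.

ΔP ≈ 0.1369 kPa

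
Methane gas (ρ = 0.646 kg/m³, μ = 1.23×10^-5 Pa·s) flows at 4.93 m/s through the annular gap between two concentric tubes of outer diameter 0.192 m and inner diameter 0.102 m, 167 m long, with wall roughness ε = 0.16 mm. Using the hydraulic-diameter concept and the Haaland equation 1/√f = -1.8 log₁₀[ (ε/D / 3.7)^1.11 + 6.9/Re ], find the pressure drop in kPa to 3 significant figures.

ΔP ≈ 0.413 kPa

Hydraulic diameter D_h = 4A/P = D_o - D_i = 0.192 - 0.102 = 0.09 m.
Re = ρVD_h/μ = 0.646·4.93·0.09/1.23e-05 = 2.33e+04.
ε/D_h = 0.00016/0.09 = 0.00178; Haaland gives 1/√f = -1.8 log₁₀[0.000207+0.000296] = 5.937, so f = 0.02838.
ΔP = f(L/D_h)(ρV²/2) = 0.02838·167/0.09·7.85 = 413.3 Pa.
ΔP = 0.413 kPa.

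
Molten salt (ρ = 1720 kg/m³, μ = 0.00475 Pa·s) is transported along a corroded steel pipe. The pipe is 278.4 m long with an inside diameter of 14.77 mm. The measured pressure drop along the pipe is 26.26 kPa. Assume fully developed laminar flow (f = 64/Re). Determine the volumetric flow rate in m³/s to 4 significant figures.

Q ≈ 2.319×10^-5 m³/s

For laminar flow, f = 64/Re with Re = ρVD/μ, so Darcy-Weisbach reduces to ΔP = 32μLV/D². Solving for V: V = ΔP·D²/(32μL) = 2.626e+04·(0.01477)²/(32·0.00475·278.4) = 0.1354 m/s.
Check: Re = ρVD/μ = 1720·0.1354·0.01477/0.00475 = 724 < 2300, so the laminar assumption holds.
Q = V·A = 0.1354·(π/4·0.01477²) = 2.319e-05 m³/s = 2.319×10^-5 m³/s.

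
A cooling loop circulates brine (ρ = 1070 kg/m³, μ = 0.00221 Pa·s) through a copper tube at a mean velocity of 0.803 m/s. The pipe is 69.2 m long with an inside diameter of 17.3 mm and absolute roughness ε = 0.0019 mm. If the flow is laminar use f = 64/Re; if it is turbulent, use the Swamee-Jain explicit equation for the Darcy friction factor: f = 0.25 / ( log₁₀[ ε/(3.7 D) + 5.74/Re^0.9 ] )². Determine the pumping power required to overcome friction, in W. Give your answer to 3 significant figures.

Reynolds number Re = ρVD/μ = 1070 · 0.803 · 0.0173 / 0.00221 = 6726.
Re > 4000 → turbulent. Relative roughness ε/D = 1.9e-06/0.0173 = 0.00011. Swamee-Jain: f = 0.25/(log₁₀[0.00011/3.7 + 5.74/6726^0.9])² = 0.25/(log₁₀[2.97e-05 + 0.00206])² = 0.25/(-2.68)² = 0.03481.
Darcy-Weisbach: ΔP = f(L/D)(ρV²/2) = 0.03481·(69.2/0.0173)·(1070·0.803²/2) = 0.03481·4000·345 = 4.804e+04 Pa.
Q = V·A = 0.803·0.0002351 = 0.0001888 m³/s.
Pumping power P = QΔP = 0.0001888·4.804e+04 = 9.067 W = 9.07 W.

P ≈ 9.07 W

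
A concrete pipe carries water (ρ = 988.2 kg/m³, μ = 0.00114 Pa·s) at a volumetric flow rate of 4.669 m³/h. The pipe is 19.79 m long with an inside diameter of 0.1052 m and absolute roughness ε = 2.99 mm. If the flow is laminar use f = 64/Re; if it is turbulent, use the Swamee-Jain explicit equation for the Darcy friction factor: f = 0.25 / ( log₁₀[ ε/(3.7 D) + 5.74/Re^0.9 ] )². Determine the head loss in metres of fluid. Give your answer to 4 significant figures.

h_f ≈ 0.01262 m

Q = 4.669 m³/h = 4.669/3600 = 0.001297 m³/s.
Cross-sectional area A = πD²/4 = π(0.1052)²/4 = 0.008692 m²; mean velocity V = Q/A = 0.001297/0.008692 = 0.1492 m/s.
Reynolds number Re = ρVD/μ = 988.2 · 0.1492 · 0.1052 / 0.00114 = 1.361e+04.
Re > 4000 → turbulent. Relative roughness ε/D = 0.00299/0.1052 = 0.0284. Swamee-Jain: f = 0.25/(log₁₀[0.0284/3.7 + 5.74/1.361e+04^0.9])² = 0.25/(log₁₀[0.00768 + 0.00109])² = 0.25/(-2.057)² = 0.0591.
Darcy-Weisbach: ΔP = f(L/D)(ρV²/2) = 0.0591·(19.79/0.1052)·(988.2·0.1492²/2) = 0.0591·188.1·11 = 122.3 Pa.
Head loss h_f = ΔP/(ρg) = 122.3/(988.2·9.81) = 0.01262 m.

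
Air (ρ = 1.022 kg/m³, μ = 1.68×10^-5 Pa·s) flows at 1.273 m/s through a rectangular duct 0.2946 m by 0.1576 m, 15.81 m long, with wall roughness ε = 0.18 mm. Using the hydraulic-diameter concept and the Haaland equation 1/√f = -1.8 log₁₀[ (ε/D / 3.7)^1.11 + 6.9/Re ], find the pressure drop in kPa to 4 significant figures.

Hydraulic diameter D_h = 4A/P = 4·(0.2946·0.1576)/(2·(0.2946+0.1576)) = 0.1857/0.9044 = 0.2053 m.
Re = ρVD_h/μ = 1.022·1.273·0.2053/1.68e-05 = 1.59e+04.
ε/D_h = 0.00018/0.2053 = 0.000877; Haaland gives 1/√f = -1.8 log₁₀[9.46e-05+0.000434] = 5.899, so f = 0.02874.
ΔP = f(L/D_h)(ρV²/2) = 0.02874·15.81/0.2053·0.8281 = 1.832 Pa.
ΔP = 0.001832 kPa.

ΔP ≈ 0.001832 kPa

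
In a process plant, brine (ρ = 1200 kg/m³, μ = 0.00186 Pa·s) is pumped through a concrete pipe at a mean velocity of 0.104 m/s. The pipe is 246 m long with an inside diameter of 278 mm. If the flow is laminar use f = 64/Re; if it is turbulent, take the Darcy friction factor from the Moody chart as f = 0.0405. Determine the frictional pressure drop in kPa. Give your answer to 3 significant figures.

ΔP ≈ 0.233 kPa

Reynolds number Re = ρVD/μ = 1200 · 0.104 · 0.278 / 0.00186 = 1.865e+04.
Re > 4000 → turbulent; use the Moody-chart value f = 0.0405.
Darcy-Weisbach: ΔP = f(L/D)(ρV²/2) = 0.0405·(246/0.278)·(1200·0.104²/2) = 0.0405·884.9·6.49 = 232.6 Pa.
ΔP = 232.6 Pa = 0.233 kPa.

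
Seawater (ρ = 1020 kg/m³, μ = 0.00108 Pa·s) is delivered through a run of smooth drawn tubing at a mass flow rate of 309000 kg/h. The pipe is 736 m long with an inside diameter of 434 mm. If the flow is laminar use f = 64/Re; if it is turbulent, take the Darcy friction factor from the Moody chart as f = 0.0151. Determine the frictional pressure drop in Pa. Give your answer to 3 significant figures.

ṁ = 309000 kg/h = 309000/3600 = 85.83 kg/s.
A = πD²/4 = π(0.434)²/4 = 0.1479 m²; mean velocity V = ṁ/(ρA) = 85.83/(1020 · 0.1479) = 0.5688 m/s.
Reynolds number Re = ρVD/μ = 1020 · 0.5688 · 0.434 / 0.00108 = 2.332e+05.
Re > 4000 → turbulent; use the Moody-chart value f = 0.0151.
Darcy-Weisbach: ΔP = f(L/D)(ρV²/2) = 0.0151·(736/0.434)·(1020·0.5688²/2) = 0.0151·1696·165 = 4226 Pa.

ΔP ≈ 4230 Pa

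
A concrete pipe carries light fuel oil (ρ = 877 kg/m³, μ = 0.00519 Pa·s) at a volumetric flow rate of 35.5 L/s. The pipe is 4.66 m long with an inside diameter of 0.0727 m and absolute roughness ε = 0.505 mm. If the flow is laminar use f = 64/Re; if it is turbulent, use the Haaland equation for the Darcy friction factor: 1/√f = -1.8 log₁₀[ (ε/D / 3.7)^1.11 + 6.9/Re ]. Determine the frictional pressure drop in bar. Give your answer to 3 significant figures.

Q = 35.5 L/s = 35.5/1000 = 0.0355 m³/s.
Cross-sectional area A = πD²/4 = π(0.0727)²/4 = 0.004151 m²; mean velocity V = Q/A = 0.0355/0.004151 = 8.552 m/s.
Reynolds number Re = ρVD/μ = 877 · 8.552 · 0.0727 / 0.00519 = 1.051e+05.
Re > 4000 → turbulent. Relative roughness ε/D = 0.000505/0.0727 = 0.00695. Haaland: 1/√f = -1.8 log₁₀[(0.00695/3.7)^1.11 + 6.9/1.051e+05] = -1.8 log₁₀[0.000941 + 6.57e-05] = 5.395, so f = 0.03436.
Darcy-Weisbach: ΔP = f(L/D)(ρV²/2) = 0.03436·(4.66/0.0727)·(877·8.552²/2) = 0.03436·64.1·3.207e+04 = 7.064e+04 Pa.
ΔP = 7.064e+04 Pa = 0.706 bar.

ΔP ≈ 0.706 bar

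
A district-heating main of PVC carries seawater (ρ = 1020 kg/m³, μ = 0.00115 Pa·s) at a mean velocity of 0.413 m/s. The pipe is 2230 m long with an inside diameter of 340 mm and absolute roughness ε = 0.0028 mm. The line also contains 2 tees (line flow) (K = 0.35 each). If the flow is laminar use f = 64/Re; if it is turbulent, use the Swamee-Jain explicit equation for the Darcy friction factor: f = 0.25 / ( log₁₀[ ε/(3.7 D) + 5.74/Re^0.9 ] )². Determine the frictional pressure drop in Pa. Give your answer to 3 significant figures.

Reynolds number Re = ρVD/μ = 1020 · 0.413 · 0.34 / 0.00115 = 1.245e+05.
Re > 4000 → turbulent. Relative roughness ε/D = 2.8e-06/0.34 = 8.24e-06. Swamee-Jain: f = 0.25/(log₁₀[8.24e-06/3.7 + 5.74/1.245e+05^0.9])² = 0.25/(log₁₀[2.23e-06 + 0.000149])² = 0.25/(-3.82)² = 0.01713.
Total minor-loss coefficient ΣK = 2·0.35 = 0.7.
ΔP = [f·L/D + ΣK]·(ρV²/2) = [0.01713·2230/0.34 + 0.7]·(1020·0.413²/2) = [112.3 + 0.7]·86.99 = 9833 Pa.

ΔP ≈ 9830 Pa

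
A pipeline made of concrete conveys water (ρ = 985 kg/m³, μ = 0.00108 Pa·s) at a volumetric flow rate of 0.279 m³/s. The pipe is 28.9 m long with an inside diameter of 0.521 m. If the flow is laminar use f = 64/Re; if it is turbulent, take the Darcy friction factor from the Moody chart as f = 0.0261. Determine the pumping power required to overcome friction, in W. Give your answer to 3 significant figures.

P ≈ 341 W

Cross-sectional area A = πD²/4 = π(0.521)²/4 = 0.2132 m²; mean velocity V = Q/A = 0.279/0.2132 = 1.309 m/s.
Reynolds number Re = ρVD/μ = 985 · 1.309 · 0.521 / 0.00108 = 6.219e+05.
Re > 4000 → turbulent; use the Moody-chart value f = 0.0261.
Darcy-Weisbach: ΔP = f(L/D)(ρV²/2) = 0.0261·(28.9/0.521)·(985·1.309²/2) = 0.0261·55.47·843.5 = 1221 Pa.
Pumping power P = QΔP = 0.279·1221 = 340.7 W = 341 W.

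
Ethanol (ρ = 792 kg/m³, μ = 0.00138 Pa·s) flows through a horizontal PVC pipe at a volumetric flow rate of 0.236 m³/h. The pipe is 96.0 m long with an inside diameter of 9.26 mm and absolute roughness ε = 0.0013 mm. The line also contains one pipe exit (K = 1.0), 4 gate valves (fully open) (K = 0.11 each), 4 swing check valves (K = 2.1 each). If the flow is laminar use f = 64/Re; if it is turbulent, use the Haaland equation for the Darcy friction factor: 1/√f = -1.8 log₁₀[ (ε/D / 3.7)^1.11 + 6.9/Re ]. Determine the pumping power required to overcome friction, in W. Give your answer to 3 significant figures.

P ≈ 9.79 W

Q = 0.236 m³/h = 0.236/3600 = 6.556e-05 m³/s.
Cross-sectional area A = πD²/4 = π(0.00926)²/4 = 6.735e-05 m²; mean velocity V = Q/A = 6.556e-05/6.735e-05 = 0.9734 m/s.
Reynolds number Re = ρVD/μ = 792 · 0.9734 · 0.00926 / 0.00138 = 5173.
Re > 4000 → turbulent. Relative roughness ε/D = 1.3e-06/0.00926 = 0.00014. Haaland: 1/√f = -1.8 log₁₀[(0.00014/3.7)^1.11 + 6.9/5173] = -1.8 log₁₀[1.24e-05 + 0.00133] = 5.168, so f = 0.03745.
Total minor-loss coefficient ΣK = 1·1 + 4·0.11 + 4·2.1 = 9.84.
ΔP = [f·L/D + ΣK]·(ρV²/2) = [0.03745·96/0.00926 + 9.84]·(792·0.9734²/2) = [388.2 + 9.84]·375.2 = 1.494e+05 Pa.
Pumping power P = QΔP = 6.556e-05·1.494e+05 = 9.792 W = 9.79 W.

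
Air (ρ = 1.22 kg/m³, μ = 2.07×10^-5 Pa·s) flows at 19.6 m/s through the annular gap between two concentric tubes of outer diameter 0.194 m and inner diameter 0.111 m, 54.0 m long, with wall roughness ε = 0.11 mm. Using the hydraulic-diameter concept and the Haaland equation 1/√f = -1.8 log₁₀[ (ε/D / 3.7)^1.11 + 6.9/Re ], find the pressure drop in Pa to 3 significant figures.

Hydraulic diameter D_h = 4A/P = D_o - D_i = 0.194 - 0.111 = 0.083 m.
Re = ρVD_h/μ = 1.22·19.6·0.083/2.07e-05 = 9.588e+04.
ε/D_h = 0.00011/0.083 = 0.00133; Haaland gives 1/√f = -1.8 log₁₀[0.00015+7.2e-05] = 6.578, so f = 0.02311.
ΔP = f(L/D_h)(ρV²/2) = 0.02311·54/0.083·234.3 = 3524 Pa.

ΔP ≈ 3520 Pa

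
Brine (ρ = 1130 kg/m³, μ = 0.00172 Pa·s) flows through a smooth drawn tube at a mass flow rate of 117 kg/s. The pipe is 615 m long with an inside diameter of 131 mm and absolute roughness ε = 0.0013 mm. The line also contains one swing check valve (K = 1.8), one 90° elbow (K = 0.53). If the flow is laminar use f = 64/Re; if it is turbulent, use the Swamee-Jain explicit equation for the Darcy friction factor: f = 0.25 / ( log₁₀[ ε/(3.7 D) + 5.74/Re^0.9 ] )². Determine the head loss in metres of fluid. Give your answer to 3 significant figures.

h_f ≈ 186 m

A = πD²/4 = π(0.131)²/4 = 0.01348 m²; mean velocity V = ṁ/(ρA) = 117/(1130 · 0.01348) = 7.682 m/s.
Reynolds number Re = ρVD/μ = 1130 · 7.682 · 0.131 / 0.00172 = 6.611e+05.
Re > 4000 → turbulent. Relative roughness ε/D = 1.3e-06/0.131 = 9.92e-06. Swamee-Jain: f = 0.25/(log₁₀[9.92e-06/3.7 + 5.74/6.611e+05^0.9])² = 0.25/(log₁₀[2.68e-06 + 3.32e-05])² = 0.25/(-4.446)² = 0.01265.
Total minor-loss coefficient ΣK = 1·1.8 + 1·0.53 = 2.33.
ΔP = [f·L/D + ΣK]·(ρV²/2) = [0.01265·615/0.131 + 2.33]·(1130·7.682²/2) = [59.39 + 2.33]·3.334e+04 = 2.058e+06 Pa.
Head loss h_f = ΔP/(ρg) = 2.058e+06/(1130·9.81) = 186 m.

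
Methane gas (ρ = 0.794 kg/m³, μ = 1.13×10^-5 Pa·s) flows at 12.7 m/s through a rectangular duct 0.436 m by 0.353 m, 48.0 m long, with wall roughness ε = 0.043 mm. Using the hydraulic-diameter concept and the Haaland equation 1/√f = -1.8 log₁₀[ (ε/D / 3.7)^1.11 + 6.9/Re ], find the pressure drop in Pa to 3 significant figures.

Hydraulic diameter D_h = 4A/P = 4·(0.436·0.353)/(2·(0.436+0.353)) = 0.6156/1.578 = 0.3901 m.
Re = ρVD_h/μ = 0.794·12.7·0.3901/1.13e-05 = 3.481e+05.
ε/D_h = 4.3e-05/0.3901 = 0.00011; Haaland gives 1/√f = -1.8 log₁₀[9.47e-06+1.98e-05] = 8.16, so f = 0.01502.
ΔP = f(L/D_h)(ρV²/2) = 0.01502·48/0.3901·64.03 = 118.3 Pa.

ΔP ≈ 118 Pa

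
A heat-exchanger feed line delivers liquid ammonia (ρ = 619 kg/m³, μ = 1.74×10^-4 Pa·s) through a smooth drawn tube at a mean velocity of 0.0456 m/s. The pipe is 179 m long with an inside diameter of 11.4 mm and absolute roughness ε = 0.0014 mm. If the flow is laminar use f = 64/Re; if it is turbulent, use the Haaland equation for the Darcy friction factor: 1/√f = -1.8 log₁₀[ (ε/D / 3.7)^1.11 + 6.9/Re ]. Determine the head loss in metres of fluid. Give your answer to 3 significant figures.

h_f ≈ 0.0576 m

Reynolds number Re = ρVD/μ = 619 · 0.0456 · 0.0114 / 0.000174 = 1849.
Re < 2300 → laminar flow, so f = 64/Re = 64/1849 = 0.03461 (the turbulent correlation is not needed).
Darcy-Weisbach: ΔP = f(L/D)(ρV²/2) = 0.03461·(179/0.0114)·(619·0.0456²/2) = 0.03461·1.57e+04·0.6436 = 349.7 Pa.
Head loss h_f = ΔP/(ρg) = 349.7/(619·9.81) = 0.0576 m.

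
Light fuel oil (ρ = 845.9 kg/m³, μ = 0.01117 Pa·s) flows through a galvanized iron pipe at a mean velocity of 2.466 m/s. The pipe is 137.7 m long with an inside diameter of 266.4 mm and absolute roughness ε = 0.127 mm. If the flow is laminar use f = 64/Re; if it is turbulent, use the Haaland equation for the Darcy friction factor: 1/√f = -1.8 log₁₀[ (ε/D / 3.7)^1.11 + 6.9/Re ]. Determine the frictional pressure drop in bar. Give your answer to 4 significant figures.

ΔP ≈ 0.2951 bar

Reynolds number Re = ρVD/μ = 845.9 · 2.466 · 0.2664 / 0.0112 = 4.975e+04.
Re > 4000 → turbulent. Relative roughness ε/D = 0.000127/0.2664 = 0.000477. Haaland: 1/√f = -1.8 log₁₀[(0.000477/3.7)^1.11 + 6.9/4.975e+04] = -1.8 log₁₀[4.81e-05 + 0.000139] = 6.712, so f = 0.0222.
Darcy-Weisbach: ΔP = f(L/D)(ρV²/2) = 0.0222·(137.7/0.2664)·(845.9·2.466²/2) = 0.0222·516.9·2572 = 2.951e+04 Pa.
ΔP = 2.951e+04 Pa = 0.2951 bar.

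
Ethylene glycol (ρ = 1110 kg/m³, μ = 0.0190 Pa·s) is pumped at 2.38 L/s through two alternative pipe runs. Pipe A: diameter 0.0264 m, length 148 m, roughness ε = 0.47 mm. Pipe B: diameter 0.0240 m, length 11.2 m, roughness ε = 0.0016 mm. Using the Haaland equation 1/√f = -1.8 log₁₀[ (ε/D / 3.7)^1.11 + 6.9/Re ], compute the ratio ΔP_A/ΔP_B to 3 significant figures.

Pipe A: V = Q/A = 0.00238/0.0005474 = 4.348 m/s; Re = 6706; ε/D = 0.0178; Haaland → f = 0.05221; ΔP_A = f(L/D)(ρV²/2) = 3.071e+06 Pa.
Pipe B: V = Q/A = 0.00238/0.0004524 = 5.261 m/s; Re = 7376; ε/D = 6.67e-05; Haaland → f = 0.0337; ΔP_B = f(L/D)(ρV²/2) = 2.415e+05 Pa.
ΔP_A/ΔP_B = 3.071e+06/2.415e+05 = 12.7.

ΔP_A/ΔP_B ≈ 12.7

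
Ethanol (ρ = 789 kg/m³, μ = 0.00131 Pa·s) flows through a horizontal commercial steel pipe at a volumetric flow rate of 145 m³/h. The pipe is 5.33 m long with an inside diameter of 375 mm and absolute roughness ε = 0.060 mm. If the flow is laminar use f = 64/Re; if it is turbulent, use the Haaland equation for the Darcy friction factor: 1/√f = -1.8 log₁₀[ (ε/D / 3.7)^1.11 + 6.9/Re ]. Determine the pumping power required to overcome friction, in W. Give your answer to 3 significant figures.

Q = 145 m³/h = 145/3600 = 0.04028 m³/s.
Cross-sectional area A = πD²/4 = π(0.375)²/4 = 0.1104 m²; mean velocity V = Q/A = 0.04028/0.1104 = 0.3647 m/s.
Reynolds number Re = ρVD/μ = 789 · 0.3647 · 0.375 / 0.00131 = 8.237e+04.
Re > 4000 → turbulent. Relative roughness ε/D = 6e-05/0.375 = 0.00016. Haaland: 1/√f = -1.8 log₁₀[(0.00016/3.7)^1.11 + 6.9/8.237e+04] = -1.8 log₁₀[1.43e-05 + 8.38e-05] = 7.215, so f = 0.01921.
Darcy-Weisbach: ΔP = f(L/D)(ρV²/2) = 0.01921·(5.33/0.375)·(789·0.3647²/2) = 0.01921·14.21·52.47 = 14.32 Pa.
Pumping power P = QΔP = 0.04028·14.32 = 0.5770 W = 0.577 W.

P ≈ 0.577 W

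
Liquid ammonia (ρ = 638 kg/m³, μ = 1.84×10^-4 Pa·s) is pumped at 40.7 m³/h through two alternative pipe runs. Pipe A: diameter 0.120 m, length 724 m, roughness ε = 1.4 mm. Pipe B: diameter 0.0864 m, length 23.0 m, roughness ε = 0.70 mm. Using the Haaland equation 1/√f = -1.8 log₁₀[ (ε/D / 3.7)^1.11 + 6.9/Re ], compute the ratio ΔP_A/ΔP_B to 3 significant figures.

ΔP_A/ΔP_B ≈ 6.89

Pipe A: V = Q/A = 0.01131/0.01131 = 0.9996 m/s; Re = 4.159e+05; ε/D = 0.0117; Haaland → f = 0.04016; ΔP_A = f(L/D)(ρV²/2) = 7.724e+04 Pa.
Pipe B: V = Q/A = 0.01131/0.005863 = 1.928 m/s; Re = 5.777e+05; ε/D = 0.0081; Haaland → f = 0.03552; ΔP_B = f(L/D)(ρV²/2) = 1.122e+04 Pa.
ΔP_A/ΔP_B = 7.724e+04/1.122e+04 = 6.89.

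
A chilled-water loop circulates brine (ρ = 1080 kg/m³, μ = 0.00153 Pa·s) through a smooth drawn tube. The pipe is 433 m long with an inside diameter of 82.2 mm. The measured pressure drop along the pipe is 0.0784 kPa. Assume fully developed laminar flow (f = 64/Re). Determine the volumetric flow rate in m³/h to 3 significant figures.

For laminar flow, f = 64/Re with Re = ρVD/μ, so Darcy-Weisbach reduces to ΔP = 32μLV/D². Solving for V: V = ΔP·D²/(32μL) = 78.4·(0.0822)²/(32·0.00153·433) = 0.02499 m/s.
Check: Re = ρVD/μ = 1080·0.02499·0.0822/0.00153 = 1450 < 2300, so the laminar assumption holds.
Q = V·A = 0.02499·(π/4·0.0822²) = 0.0001326 m³/s = 0.477 m³/h.

Q ≈ 0.477 m³/h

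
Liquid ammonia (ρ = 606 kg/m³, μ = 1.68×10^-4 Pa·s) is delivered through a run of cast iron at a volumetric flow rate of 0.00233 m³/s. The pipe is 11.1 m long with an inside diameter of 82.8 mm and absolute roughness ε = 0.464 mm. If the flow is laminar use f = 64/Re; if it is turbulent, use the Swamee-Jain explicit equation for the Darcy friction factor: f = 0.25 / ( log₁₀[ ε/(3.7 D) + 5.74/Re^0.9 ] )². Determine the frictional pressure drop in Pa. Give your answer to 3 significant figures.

ΔP ≈ 246 Pa

Cross-sectional area A = πD²/4 = π(0.0828)²/4 = 0.005385 m²; mean velocity V = Q/A = 0.00233/0.005385 = 0.4327 m/s.
Reynolds number Re = ρVD/μ = 606 · 0.4327 · 0.0828 / 0.000168 = 1.292e+05.
Re > 4000 → turbulent. Relative roughness ε/D = 0.000464/0.0828 = 0.0056. Swamee-Jain: f = 0.25/(log₁₀[0.0056/3.7 + 5.74/1.292e+05^0.9])² = 0.25/(log₁₀[0.00151 + 0.000144])² = 0.25/(-2.78)² = 0.03234.
Darcy-Weisbach: ΔP = f(L/D)(ρV²/2) = 0.03234·(11.1/0.0828)·(606·0.4327²/2) = 0.03234·134.1·56.74 = 246 Pa.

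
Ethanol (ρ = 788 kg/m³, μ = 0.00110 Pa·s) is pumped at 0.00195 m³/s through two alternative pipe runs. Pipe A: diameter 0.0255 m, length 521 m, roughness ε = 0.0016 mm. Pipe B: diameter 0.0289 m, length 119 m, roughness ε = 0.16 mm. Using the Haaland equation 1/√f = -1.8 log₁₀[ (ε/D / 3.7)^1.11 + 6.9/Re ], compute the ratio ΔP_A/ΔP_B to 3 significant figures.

ΔP_A/ΔP_B ≈ 4.88

Pipe A: V = Q/A = 0.00195/0.0005107 = 3.818 m/s; Re = 6.975e+04; ε/D = 6.27e-05; Haaland → f = 0.01946; ΔP_A = f(L/D)(ρV²/2) = 2.283e+06 Pa.
Pipe B: V = Q/A = 0.00195/0.000656 = 2.973 m/s; Re = 6.154e+04; ε/D = 0.00554; Haaland → f = 0.03267; ΔP_B = f(L/D)(ρV²/2) = 4.683e+05 Pa.
ΔP_A/ΔP_B = 2.283e+06/4.683e+05 = 4.88.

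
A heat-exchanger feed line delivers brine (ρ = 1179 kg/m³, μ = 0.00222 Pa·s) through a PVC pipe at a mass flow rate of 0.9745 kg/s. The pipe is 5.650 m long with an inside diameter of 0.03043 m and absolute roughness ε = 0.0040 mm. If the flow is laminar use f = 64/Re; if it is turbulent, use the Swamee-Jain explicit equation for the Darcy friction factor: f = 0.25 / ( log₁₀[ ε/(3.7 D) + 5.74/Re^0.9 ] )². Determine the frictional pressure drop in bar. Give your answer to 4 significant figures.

ΔP ≈ 0.03773 bar

A = πD²/4 = π(0.03043)²/4 = 0.0007273 m²; mean velocity V = ṁ/(ρA) = 0.9745/(1179 · 0.0007273) = 1.137 m/s.
Reynolds number Re = ρVD/μ = 1179 · 1.137 · 0.03043 / 0.00222 = 1.837e+04.
Re > 4000 → turbulent. Relative roughness ε/D = 4e-06/0.03043 = 0.000131. Swamee-Jain: f = 0.25/(log₁₀[0.000131/3.7 + 5.74/1.837e+04^0.9])² = 0.25/(log₁₀[3.55e-05 + 0.000834])² = 0.25/(-3.061)² = 0.02669.
Darcy-Weisbach: ΔP = f(L/D)(ρV²/2) = 0.02669·(5.65/0.03043)·(1179·1.137²/2) = 0.02669·185.7·761.4 = 3773 Pa.
ΔP = 3773 Pa = 0.03773 bar.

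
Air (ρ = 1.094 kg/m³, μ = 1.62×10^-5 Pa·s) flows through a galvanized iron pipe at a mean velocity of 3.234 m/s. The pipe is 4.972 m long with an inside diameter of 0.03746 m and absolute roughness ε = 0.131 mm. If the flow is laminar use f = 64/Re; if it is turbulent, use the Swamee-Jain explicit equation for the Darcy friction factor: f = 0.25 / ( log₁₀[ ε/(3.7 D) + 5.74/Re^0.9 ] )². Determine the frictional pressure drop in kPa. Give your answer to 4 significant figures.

ΔP ≈ 0.02867 kPa

Reynolds number Re = ρVD/μ = 1.094 · 3.234 · 0.03746 / 1.62e-05 = 8181.
Re > 4000 → turbulent. Relative roughness ε/D = 0.000131/0.03746 = 0.0035. Swamee-Jain: f = 0.25/(log₁₀[0.0035/3.7 + 5.74/8181^0.9])² = 0.25/(log₁₀[0.000945 + 0.00173])² = 0.25/(-2.573)² = 0.03776.
Darcy-Weisbach: ΔP = f(L/D)(ρV²/2) = 0.03776·(4.972/0.03746)·(1.094·3.234²/2) = 0.03776·132.7·5.721 = 28.67 Pa.
ΔP = 28.67 Pa = 0.02867 kPa.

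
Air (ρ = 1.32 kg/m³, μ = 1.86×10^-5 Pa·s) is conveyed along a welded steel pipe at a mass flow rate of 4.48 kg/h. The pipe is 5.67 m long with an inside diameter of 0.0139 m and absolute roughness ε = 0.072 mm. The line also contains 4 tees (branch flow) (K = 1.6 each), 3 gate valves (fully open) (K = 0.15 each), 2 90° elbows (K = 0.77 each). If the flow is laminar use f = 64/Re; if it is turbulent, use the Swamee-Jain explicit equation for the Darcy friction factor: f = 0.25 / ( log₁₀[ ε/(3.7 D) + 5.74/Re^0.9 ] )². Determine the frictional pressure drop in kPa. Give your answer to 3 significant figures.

ṁ = 4.48 kg/h = 4.48/3600 = 0.001244 kg/s.
A = πD²/4 = π(0.0139)²/4 = 0.0001517 m²; mean velocity V = ṁ/(ρA) = 0.001244/(1.32 · 0.0001517) = 6.213 m/s.
Reynolds number Re = ρVD/μ = 1.32 · 6.213 · 0.0139 / 1.86e-05 = 6129.
Re > 4000 → turbulent. Relative roughness ε/D = 7.2e-05/0.0139 = 0.00518. Swamee-Jain: f = 0.25/(log₁₀[0.00518/3.7 + 5.74/6129^0.9])² = 0.25/(log₁₀[0.0014 + 0.00224])² = 0.25/(-2.439)² = 0.04203.
Total minor-loss coefficient ΣK = 4·1.6 + 3·0.15 + 2·0.77 = 8.39.
ΔP = [f·L/D + ΣK]·(ρV²/2) = [0.04203·5.67/0.0139 + 8.39]·(1.32·6.213²/2) = [17.14 + 8.39]·25.47 = 650.5 Pa.
ΔP = 650.5 Pa = 0.650 kPa.

ΔP ≈ 0.650 kPa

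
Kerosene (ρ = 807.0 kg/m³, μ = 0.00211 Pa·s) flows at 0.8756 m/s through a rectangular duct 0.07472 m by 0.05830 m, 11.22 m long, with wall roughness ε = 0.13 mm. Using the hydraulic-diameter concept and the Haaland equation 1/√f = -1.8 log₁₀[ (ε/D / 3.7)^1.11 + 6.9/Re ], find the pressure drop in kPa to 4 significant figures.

ΔP ≈ 1.539 kPa

Hydraulic diameter D_h = 4A/P = 4·(0.07472·0.0583)/(2·(0.07472+0.0583)) = 0.01742/0.266 = 0.0655 m.
Re = ρVD_h/μ = 807·0.8756·0.0655/0.00211 = 2.193e+04.
ε/D_h = 0.00013/0.0655 = 0.00198; Haaland gives 1/√f = -1.8 log₁₀[0.000234+0.000315] = 5.869, so f = 0.02903.
ΔP = f(L/D_h)(ρV²/2) = 0.02903·11.22/0.0655·309.4 = 1539 Pa.
ΔP = 1.539 kPa.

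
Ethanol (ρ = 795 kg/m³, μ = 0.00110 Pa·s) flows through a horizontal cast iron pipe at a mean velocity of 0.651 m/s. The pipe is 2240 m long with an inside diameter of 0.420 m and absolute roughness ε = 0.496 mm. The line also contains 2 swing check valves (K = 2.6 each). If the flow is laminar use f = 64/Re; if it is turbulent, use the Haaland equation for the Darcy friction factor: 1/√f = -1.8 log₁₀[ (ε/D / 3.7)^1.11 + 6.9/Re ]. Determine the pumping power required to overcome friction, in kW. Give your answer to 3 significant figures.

Reynolds number Re = ρVD/μ = 795 · 0.651 · 0.42 / 0.0011 = 1.976e+05.
Re > 4000 → turbulent. Relative roughness ε/D = 0.000496/0.42 = 0.00118. Haaland: 1/√f = -1.8 log₁₀[(0.00118/3.7)^1.11 + 6.9/1.976e+05] = -1.8 log₁₀[0.000132 + 3.49e-05] = 6.801, so f = 0.02162.
Total minor-loss coefficient ΣK = 2·2.6 = 5.2.
ΔP = [f·L/D + ΣK]·(ρV²/2) = [0.02162·2240/0.42 + 5.2]·(795·0.651²/2) = [115.3 + 5.2]·168.5 = 2.03e+04 Pa.
Q = V·A = 0.651·0.1385 = 0.09019 m³/s.
Pumping power P = QΔP = 0.09019·2.03e+04 = 1831 W = 1.83 kW.

P ≈ 1.83 kW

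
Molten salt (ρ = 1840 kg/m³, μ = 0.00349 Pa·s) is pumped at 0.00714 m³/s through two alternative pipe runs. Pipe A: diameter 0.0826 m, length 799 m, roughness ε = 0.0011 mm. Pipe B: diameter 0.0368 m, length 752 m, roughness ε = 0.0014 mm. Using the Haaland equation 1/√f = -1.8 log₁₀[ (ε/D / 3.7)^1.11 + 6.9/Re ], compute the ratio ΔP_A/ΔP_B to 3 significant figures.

Pipe A: V = Q/A = 0.00714/0.005359 = 1.332 m/s; Re = 5.803e+04; ε/D = 1.33e-05; Haaland → f = 0.02007; ΔP_A = f(L/D)(ρV²/2) = 3.171e+05 Pa.
Pipe B: V = Q/A = 0.00714/0.001064 = 6.713 m/s; Re = 1.302e+05; ε/D = 3.8e-05; Haaland → f = 0.01707; ΔP_B = f(L/D)(ρV²/2) = 1.446e+07 Pa.
ΔP_A/ΔP_B = 3.171e+05/1.446e+07 = 0.0219.

ΔP_A/ΔP_B ≈ 0.0219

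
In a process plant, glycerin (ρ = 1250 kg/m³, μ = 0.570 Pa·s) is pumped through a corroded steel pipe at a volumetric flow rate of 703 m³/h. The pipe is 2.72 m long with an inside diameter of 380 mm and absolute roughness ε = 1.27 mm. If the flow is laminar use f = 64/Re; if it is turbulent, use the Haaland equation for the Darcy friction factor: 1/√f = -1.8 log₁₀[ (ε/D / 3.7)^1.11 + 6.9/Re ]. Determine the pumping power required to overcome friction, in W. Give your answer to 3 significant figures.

Q = 703 m³/h = 703/3600 = 0.1953 m³/s.
Cross-sectional area A = πD²/4 = π(0.38)²/4 = 0.1134 m²; mean velocity V = Q/A = 0.1953/0.1134 = 1.722 m/s.
Reynolds number Re = ρVD/μ = 1250 · 1.722 · 0.38 / 0.57 = 1435.
Re < 2300 → laminar flow, so f = 64/Re = 64/1435 = 0.0446 (the turbulent correlation is not needed).
Darcy-Weisbach: ΔP = f(L/D)(ρV²/2) = 0.0446·(2.72/0.38)·(1250·1.722²/2) = 0.0446·7.158·1853 = 591.6 Pa.
Pumping power P = QΔP = 0.1953·591.6 = 115.5 W = 116 W.

P ≈ 116 W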